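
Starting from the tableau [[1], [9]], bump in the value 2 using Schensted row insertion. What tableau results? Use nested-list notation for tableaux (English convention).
2 is larger than every entry of row 1, so it is appended to row 1. The new tableau is [[1, 2], [9]].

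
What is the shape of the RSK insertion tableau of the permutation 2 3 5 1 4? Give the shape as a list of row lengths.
[3, 2]

Row-insert each entry into an empty tableau.

After inserting 2: P = [[2]].
After inserting 3: P = [[2, 3]].
After inserting 5: P = [[2, 3, 5]].
After inserting 1: P = [[1, 3, 5], [2]].
After inserting 4: P = [[1, 3, 4], [2, 5]].

The final insertion tableau P = [[1, 3, 4], [2, 5]] has shape [3, 2].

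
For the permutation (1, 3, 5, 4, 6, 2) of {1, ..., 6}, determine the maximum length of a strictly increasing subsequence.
4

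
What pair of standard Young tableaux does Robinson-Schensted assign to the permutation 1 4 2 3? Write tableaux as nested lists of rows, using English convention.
P = [[1, 2, 3], [4]], Q = [[1, 2, 4], [3]]

Insert each entry of the permutation into P by Schensted row insertion, recording in Q the position of each new cell.

Insert 1: appended to row 1. P = [[1]], Q = [[1]].
Insert 4: appended to row 1. P = [[1, 4]], Q = [[1, 2]].
Insert 2: 2 bumps 4 from row 1; 4 starts row 2. P = [[1, 2], [4]], Q = [[1, 2], [3]].
Insert 3: appended to row 1. P = [[1, 2, 3], [4]], Q = [[1, 2, 4], [3]].

So P = [[1, 2, 3], [4]], Q = [[1, 2, 4], [3]].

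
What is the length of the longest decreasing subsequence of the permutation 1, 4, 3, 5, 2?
3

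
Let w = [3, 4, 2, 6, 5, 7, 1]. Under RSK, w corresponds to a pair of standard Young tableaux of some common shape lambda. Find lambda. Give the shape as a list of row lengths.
[4, 2, 1]

RSK row insertion gives P = [[1, 4, 5, 7], [2, 6], [3]], which has shape [4, 2, 1].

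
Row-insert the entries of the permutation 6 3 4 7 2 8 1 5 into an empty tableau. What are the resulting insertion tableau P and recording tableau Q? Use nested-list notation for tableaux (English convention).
Insert each entry of the permutation into P by Schensted row insertion, recording in Q the position of each new cell.

Insert 6: appended to row 1. P = [[6]], Q = [[1]].
Insert 3: 3 bumps 6 from row 1; 6 starts row 2. P = [[3], [6]], Q = [[1], [2]].
Insert 4: appended to row 1. P = [[3, 4], [6]], Q = [[1, 3], [2]].
Insert 7: appended to row 1. P = [[3, 4, 7], [6]], Q = [[1, 3, 4], [2]].
Insert 2: 2 bumps 3 from row 1; 3 bumps 6 from row 2; 6 starts row 3. P = [[2, 4, 7], [3], [6]], Q = [[1, 3, 4], [2], [5]].
Insert 8: appended to row 1. P = [[2, 4, 7, 8], [3], [6]], Q = [[1, 3, 4, 6], [2], [5]].
Insert 1: 1 bumps 2 from row 1; 2 bumps 3 from row 2; 3 bumps 6 from row 3; 6 starts row 4. P = [[1, 4, 7, 8], [2], [3], [6]], Q = [[1, 3, 4, 6], [2], [5], [7]].
Insert 5: 5 bumps 7 from row 1; 7 appends to row 2. P = [[1, 4, 5, 8], [2, 7], [3], [6]], Q = [[1, 3, 4, 6], [2, 8], [5], [7]].

So P = [[1, 4, 5, 8], [2, 7], [3], [6]], Q = [[1, 3, 4, 6], [2, 8], [5], [7]].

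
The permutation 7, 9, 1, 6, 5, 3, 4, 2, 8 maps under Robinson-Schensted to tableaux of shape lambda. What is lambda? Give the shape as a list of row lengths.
Row-insert each entry into an empty tableau.

After inserting 7: P = [[7]].
After inserting 9: P = [[7, 9]].
After inserting 1: P = [[1, 9], [7]].
After inserting 6: P = [[1, 6], [7, 9]].
After inserting 5: P = [[1, 5], [6, 9], [7]].
After inserting 3: P = [[1, 3], [5, 9], [6], [7]].
After inserting 4: P = [[1, 3, 4], [5, 9], [6], [7]].
After inserting 2: P = [[1, 2, 4], [3, 9], [5], [6], [7]].
After inserting 8: P = [[1, 2, 4, 8], [3, 9], [5], [6], [7]].

The final insertion tableau P = [[1, 2, 4, 8], [3, 9], [5], [6], [7]] has shape [4, 2, 1, 1, 1].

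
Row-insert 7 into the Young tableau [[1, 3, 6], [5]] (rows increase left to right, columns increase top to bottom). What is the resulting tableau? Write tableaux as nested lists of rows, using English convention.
[[1, 3, 6, 7], [5]]

7 is larger than every entry of row 1, so it is appended to row 1. The new tableau is [[1, 3, 6, 7], [5]].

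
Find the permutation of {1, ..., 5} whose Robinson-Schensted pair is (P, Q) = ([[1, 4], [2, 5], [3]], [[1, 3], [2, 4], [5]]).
Reverse the RSK construction: for i from n down to 1, find the cell of Q containing i, remove the entry at that cell from P, and reverse-bump it up through P; the value ejected from row 1 is w(i).

Step i=5: Q has 5 at row 3, column 1; remove 3 from row 3 of P and reverse-bump: 3 enters row 2 and ejects 2; 2 enters row 1 and ejects 1. So w(5) = 1. P is now [[2, 4], [3, 5]].
Step i=4: Q has 4 at row 2, column 2; remove 5 from row 2 of P and reverse-bump: 5 enters row 1 and ejects 4. So w(4) = 4. P is now [[2, 5], [3]].
Step i=3: Q has 3 at row 1, column 2; remove that cell from P, ejecting 5. So w(3) = 5. P is now [[2], [3]].
Step i=2: Q has 2 at row 2, column 1; remove 3 from row 2 of P and reverse-bump: 3 enters row 1 and ejects 2. So w(2) = 2. P is now [[3]].
Step i=1: Q has 1 at row 1, column 1; remove that cell from P, ejecting 3. So w(1) = 3. P is now [].

So w = 3 2 5 4 1.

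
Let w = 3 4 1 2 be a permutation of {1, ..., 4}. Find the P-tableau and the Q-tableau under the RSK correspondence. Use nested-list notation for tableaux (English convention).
P = [[1, 2], [3, 4]], Q = [[1, 2], [3, 4]]

Insert each entry of the permutation into P by Schensted row insertion, recording in Q the position of each new cell.

Insert 3: appended to row 1. P = [[3]].
Insert 4: appended to row 1. P = [[3, 4]].
Insert 1: 1 bumps 3 from row 1; 3 starts row 2. P = [[1, 4], [3]].
Insert 2: 2 bumps 4 from row 1; 4 appends to row 2. P = [[1, 2], [3, 4]].

So P = [[1, 2], [3, 4]], Q = [[1, 2], [3, 4]].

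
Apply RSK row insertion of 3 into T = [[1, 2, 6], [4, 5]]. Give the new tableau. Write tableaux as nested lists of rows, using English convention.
In row 1, 3 replaces 6 (the leftmost entry greater than 3); 6 is bumped to row 2. 6 is appended to row 2. The new tableau is [[1, 2, 3], [4, 5, 6]].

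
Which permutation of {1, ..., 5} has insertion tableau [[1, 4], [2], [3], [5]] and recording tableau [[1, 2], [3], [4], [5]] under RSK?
3 5 4 2 1

Reverse RSK: for i = n, n-1, ..., 1, locate i in Q, remove the corresponding corner cell from P, and reverse-bump its entry up through P; the value ejected from row 1 is w(i).

So w = 3 5 4 2 1.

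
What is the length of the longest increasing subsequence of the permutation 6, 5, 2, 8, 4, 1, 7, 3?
3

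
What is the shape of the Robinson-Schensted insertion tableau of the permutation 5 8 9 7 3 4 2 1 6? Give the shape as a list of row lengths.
[3, 3, 1, 1, 1]

Row-insert each entry into an empty tableau.

After inserting 5: P = [[5]].
After inserting 8: P = [[5, 8]].
After inserting 9: P = [[5, 8, 9]].
After inserting 7: P = [[5, 7, 9], [8]].
After inserting 3: P = [[3, 7, 9], [5], [8]].
After inserting 4: P = [[3, 4, 9], [5, 7], [8]].
After inserting 2: P = [[2, 4, 9], [3, 7], [5], [8]].
After inserting 1: P = [[1, 4, 9], [2, 7], [3], [5], [8]].
After inserting 6: P = [[1, 4, 6], [2, 7, 9], [3], [5], [8]].

The final insertion tableau P = [[1, 4, 6], [2, 7, 9], [3], [5], [8]] has shape [3, 3, 1, 1, 1].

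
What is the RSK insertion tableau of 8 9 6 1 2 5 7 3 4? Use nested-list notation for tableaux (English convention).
Insert 8: appended to row 1. P = [[8]].
Insert 9: appended to row 1. P = [[8, 9]].
Insert 6: 6 bumps 8 from row 1; 8 starts row 2. P = [[6, 9], [8]].
Insert 1: 1 bumps 6 from row 1; 6 bumps 8 from row 2; 8 starts row 3. P = [[1, 9], [6], [8]].
Insert 2: 2 bumps 9 from row 1; 9 appends to row 2. P = [[1, 2], [6, 9], [8]].
Insert 5: appended to row 1. P = [[1, 2, 5], [6, 9], [8]].
Insert 7: appended to row 1. P = [[1, 2, 5, 7], [6, 9], [8]].
Insert 3: 3 bumps 5 from row 1; 5 bumps 6 from row 2; 6 bumps 8 from row 3; 8 starts row 4. P = [[1, 2, 3, 7], [5, 9], [6], [8]].
Insert 4: 4 bumps 7 from row 1; 7 bumps 9 from row 2; 9 appends to row 3. P = [[1, 2, 3, 4], [5, 7], [6, 9], [8]].

So P = [[1, 2, 3, 4], [5, 7], [6, 9], [8]].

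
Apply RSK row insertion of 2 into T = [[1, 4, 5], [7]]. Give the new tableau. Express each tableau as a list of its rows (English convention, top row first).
In row 1, 2 replaces 4 (the leftmost entry greater than 2); 4 is bumped to row 2. In row 2, 4 replaces 7 (the leftmost entry greater than 4); 7 is bumped to row 3. 7 starts a new row 3. The new tableau is [[1, 2, 5], [4], [7]].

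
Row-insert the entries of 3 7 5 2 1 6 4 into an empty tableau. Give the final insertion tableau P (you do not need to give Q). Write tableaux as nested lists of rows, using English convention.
After inserting 3: P = [[3]].
After inserting 7: P = [[3, 7]].
After inserting 5: P = [[3, 5], [7]].
After inserting 2: P = [[2, 5], [3], [7]].
After inserting 1: P = [[1, 5], [2], [3], [7]].
After inserting 6: P = [[1, 5, 6], [2], [3], [7]].
After inserting 4: P = [[1, 4, 6], [2, 5], [3], [7]].

So P = [[1, 4, 6], [2, 5], [3], [7]].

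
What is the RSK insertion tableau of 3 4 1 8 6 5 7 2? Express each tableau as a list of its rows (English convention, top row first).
P = [[1, 2, 5, 7], [3, 4], [6], [8]]

Insert 3: appended to row 1. P = [[3]].
Insert 4: appended to row 1. P = [[3, 4]].
Insert 1: 1 bumps 3 from row 1; 3 starts row 2. P = [[1, 4], [3]].
Insert 8: appended to row 1. P = [[1, 4, 8], [3]].
Insert 6: 6 bumps 8 from row 1; 8 appends to row 2. P = [[1, 4, 6], [3, 8]].
Insert 5: 5 bumps 6 from row 1; 6 bumps 8 from row 2; 8 starts row 3. P = [[1, 4, 5], [3, 6], [8]].
Insert 7: appended to row 1. P = [[1, 4, 5, 7], [3, 6], [8]].
Insert 2: 2 bumps 4 from row 1; 4 bumps 6 from row 2; 6 bumps 8 from row 3; 8 starts row 4. P = [[1, 2, 5, 7], [3, 4], [6], [8]].

So P = [[1, 2, 5, 7], [3, 4], [6], [8]].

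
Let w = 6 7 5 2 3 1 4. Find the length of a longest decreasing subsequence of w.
4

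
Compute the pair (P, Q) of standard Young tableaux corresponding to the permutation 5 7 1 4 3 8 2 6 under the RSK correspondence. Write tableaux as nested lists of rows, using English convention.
P = [[1, 2, 6], [3, 7, 8], [4], [5]], Q = [[1, 2, 6], [3, 4, 8], [5], [7]]

Insert each entry of the permutation into P by Schensted row insertion, recording in Q the position of each new cell.

Insert 5: appended to row 1. P = [[5]], Q = [[1]].
Insert 7: appended to row 1. P = [[5, 7]], Q = [[1, 2]].
Insert 1: 1 bumps 5 from row 1; 5 starts row 2. P = [[1, 7], [5]], Q = [[1, 2], [3]].
Insert 4: 4 bumps 7 from row 1; 7 appends to row 2. P = [[1, 4], [5, 7]], Q = [[1, 2], [3, 4]].
Insert 3: 3 bumps 4 from row 1; 4 bumps 5 from row 2; 5 starts row 3. P = [[1, 3], [4, 7], [5]], Q = [[1, 2], [3, 4], [5]].
Insert 8: appended to row 1. P = [[1, 3, 8], [4, 7], [5]], Q = [[1, 2, 6], [3, 4], [5]].
Insert 2: 2 bumps 3 from row 1; 3 bumps 4 from row 2; 4 bumps 5 from row 3; 5 starts row 4. P = [[1, 2, 8], [3, 7], [4], [5]], Q = [[1, 2, 6], [3, 4], [5], [7]].
Insert 6: 6 bumps 8 from row 1; 8 appends to row 2. P = [[1, 2, 6], [3, 7, 8], [4], [5]], Q = [[1, 2, 6], [3, 4, 8], [5], [7]].

So P = [[1, 2, 6], [3, 7, 8], [4], [5]], Q = [[1, 2, 6], [3, 4, 8], [5], [7]].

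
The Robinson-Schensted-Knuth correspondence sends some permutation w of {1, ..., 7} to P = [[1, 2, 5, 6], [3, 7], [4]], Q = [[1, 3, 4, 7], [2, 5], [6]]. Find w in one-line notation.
Reverse RSK: for i = n, n-1, ..., 1, locate i in Q, remove the corresponding corner cell from P, and reverse-bump its entry up through P; the value ejected from row 1 is w(i).

So w = 4 1 3 7 5 2 6.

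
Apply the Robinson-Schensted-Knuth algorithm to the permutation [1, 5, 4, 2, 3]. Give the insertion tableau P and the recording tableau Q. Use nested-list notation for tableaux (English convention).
Insert each entry of the permutation into P by Schensted row insertion, recording in Q the position of each new cell.

Insert 1: appended to row 1. P = [[1]], Q = [[1]].
Insert 5: appended to row 1. P = [[1, 5]], Q = [[1, 2]].
Insert 4: 4 bumps 5 from row 1; 5 starts row 2. P = [[1, 4], [5]], Q = [[1, 2], [3]].
Insert 2: 2 bumps 4 from row 1; 4 bumps 5 from row 2; 5 starts row 3. P = [[1, 2], [4], [5]], Q = [[1, 2], [3], [4]].
Insert 3: appended to row 1. P = [[1, 2, 3], [4], [5]], Q = [[1, 2, 5], [3], [4]].

So P = [[1, 2, 3], [4], [5]], Q = [[1, 2, 5], [3], [4]].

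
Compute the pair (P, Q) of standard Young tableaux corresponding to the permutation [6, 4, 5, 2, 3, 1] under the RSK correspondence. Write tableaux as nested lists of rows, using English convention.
P = [[1, 3], [2, 5], [4], [6]], Q = [[1, 3], [2, 5], [4], [6]]

Insert each entry of the permutation into P by Schensted row insertion, recording in Q the position of each new cell.

Insert 6: appended to row 1. P = [[6]].
Insert 4: 4 bumps 6 from row 1; 6 starts row 2. P = [[4], [6]].
Insert 5: appended to row 1. P = [[4, 5], [6]].
Insert 2: 2 bumps 4 from row 1; 4 bumps 6 from row 2; 6 starts row 3. P = [[2, 5], [4], [6]].
Insert 3: 3 bumps 5 from row 1; 5 appends to row 2. P = [[2, 3], [4, 5], [6]].
Insert 1: 1 bumps 2 from row 1; 2 bumps 4 from row 2; 4 bumps 6 from row 3; 6 starts row 4. P = [[1, 3], [2, 5], [4], [6]].

So P = [[1, 3], [2, 5], [4], [6]], Q = [[1, 3], [2, 5], [4], [6]].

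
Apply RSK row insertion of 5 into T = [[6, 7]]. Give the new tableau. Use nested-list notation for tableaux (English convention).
In row 1, 5 replaces 6 (the leftmost entry greater than 5); 6 is bumped to row 2. 6 starts a new row 2. The new tableau is [[5, 7], [6]].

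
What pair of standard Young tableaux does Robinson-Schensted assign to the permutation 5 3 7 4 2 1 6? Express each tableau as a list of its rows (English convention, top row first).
Insert each entry of the permutation into P by Schensted row insertion, recording in Q the position of each new cell.

Insert 5: appended to row 1. P = [[5]].
Insert 3: 3 bumps 5 from row 1; 5 starts row 2. P = [[3], [5]].
Insert 7: appended to row 1. P = [[3, 7], [5]].
Insert 4: 4 bumps 7 from row 1; 7 appends to row 2. P = [[3, 4], [5, 7]].
Insert 2: 2 bumps 3 from row 1; 3 bumps 5 from row 2; 5 starts row 3. P = [[2, 4], [3, 7], [5]].
Insert 1: 1 bumps 2 from row 1; 2 bumps 3 from row 2; 3 bumps 5 from row 3; 5 starts row 4. P = [[1, 4], [2, 7], [3], [5]].
Insert 6: appended to row 1. P = [[1, 4, 6], [2, 7], [3], [5]].

So P = [[1, 4, 6], [2, 7], [3], [5]], Q = [[1, 3, 7], [2, 4], [5], [6]].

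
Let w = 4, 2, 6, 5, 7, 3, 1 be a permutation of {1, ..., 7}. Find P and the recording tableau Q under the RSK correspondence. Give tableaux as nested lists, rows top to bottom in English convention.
P = [[1, 3, 7], [2, 5], [4], [6]], Q = [[1, 3, 5], [2, 4], [6], [7]]

Insert each entry of the permutation into P by Schensted row insertion, recording in Q the position of each new cell.

Insert 4: appended to row 1. P = [[4]].
Insert 2: 2 bumps 4 from row 1; 4 starts row 2. P = [[2], [4]].
Insert 6: appended to row 1. P = [[2, 6], [4]].
Insert 5: 5 bumps 6 from row 1; 6 appends to row 2. P = [[2, 5], [4, 6]].
Insert 7: appended to row 1. P = [[2, 5, 7], [4, 6]].
Insert 3: 3 bumps 5 from row 1; 5 bumps 6 from row 2; 6 starts row 3. P = [[2, 3, 7], [4, 5], [6]].
Insert 1: 1 bumps 2 from row 1; 2 bumps 4 from row 2; 4 bumps 6 from row 3; 6 starts row 4. P = [[1, 3, 7], [2, 5], [4], [6]].

So P = [[1, 3, 7], [2, 5], [4], [6]], Q = [[1, 3, 5], [2, 4], [6], [7]].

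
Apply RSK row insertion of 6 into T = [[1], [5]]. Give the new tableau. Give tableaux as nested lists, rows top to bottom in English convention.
6 is larger than every entry of row 1, so it is appended to row 1. The new tableau is [[1, 6], [5]].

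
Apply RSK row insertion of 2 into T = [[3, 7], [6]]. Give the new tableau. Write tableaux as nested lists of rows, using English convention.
[[2, 7], [3], [6]]

In row 1, 2 replaces 3 (the leftmost entry greater than 2); 3 is bumped to row 2. In row 2, 3 replaces 6 (the leftmost entry greater than 3); 6 is bumped to row 3. 6 starts a new row 3. The new tableau is [[2, 7], [3], [6]].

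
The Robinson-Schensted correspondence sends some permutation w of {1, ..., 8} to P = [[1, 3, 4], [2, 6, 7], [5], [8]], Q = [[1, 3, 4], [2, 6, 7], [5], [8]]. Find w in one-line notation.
8 5 6 7 2 3 4 1

Reverse the RSK construction: for i from n down to 1, find the cell of Q containing i, remove the entry at that cell from P, and reverse-bump it up through P; the value ejected from row 1 is w(i).

Step i=8: Q has 8 at row 4, column 1; remove 8 from row 4 of P and reverse-bump: 8 enters row 3 and ejects 5; 5 enters row 2 and ejects 2; 2 enters row 1 and ejects 1. So w(8) = 1. P is now [[2, 3, 4], [5, 6, 7], [8]].
Step i=7: Q has 7 at row 2, column 3; remove 7 from row 2 of P and reverse-bump: 7 enters row 1 and ejects 4. So w(7) = 4. P is now [[2, 3, 7], [5, 6], [8]].
Step i=6: Q has 6 at row 2, column 2; remove 6 from row 2 of P and reverse-bump: 6 enters row 1 and ejects 3. So w(6) = 3. P is now [[2, 6, 7], [5], [8]].
Step i=5: Q has 5 at row 3, column 1; remove 8 from row 3 of P and reverse-bump: 8 enters row 2 and ejects 5; 5 enters row 1 and ejects 2. So w(5) = 2. P is now [[5, 6, 7], [8]].
Step i=4: Q has 4 at row 1, column 3; remove that cell from P, ejecting 7. So w(4) = 7. P is now [[5, 6], [8]].
Step i=3: Q has 3 at row 1, column 2; remove that cell from P, ejecting 6. So w(3) = 6. P is now [[5], [8]].
Step i=2: Q has 2 at row 2, column 1; remove 8 from row 2 of P and reverse-bump: 8 enters row 1 and ejects 5. So w(2) = 5. P is now [[8]].
Step i=1: Q has 1 at row 1, column 1; remove that cell from P, ejecting 8. So w(1) = 8. P is now [].

So w = 8 5 6 7 2 3 4 1.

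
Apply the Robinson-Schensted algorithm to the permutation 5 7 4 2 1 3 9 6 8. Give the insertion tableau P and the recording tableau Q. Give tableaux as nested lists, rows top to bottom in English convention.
Insert each entry of the permutation into P by Schensted row insertion, recording in Q the position of each new cell.

After inserting 5: P = [[5]].
After inserting 7: P = [[5, 7]].
After inserting 4: P = [[4, 7], [5]].
After inserting 2: P = [[2, 7], [4], [5]].
After inserting 1: P = [[1, 7], [2], [4], [5]].
After inserting 3: P = [[1, 3], [2, 7], [4], [5]].
After inserting 9: P = [[1, 3, 9], [2, 7], [4], [5]].
After inserting 6: P = [[1, 3, 6], [2, 7, 9], [4], [5]].
After inserting 8: P = [[1, 3, 6, 8], [2, 7, 9], [4], [5]].

So P = [[1, 3, 6, 8], [2, 7, 9], [4], [5]], Q = [[1, 2, 7, 9], [3, 6, 8], [4], [5]].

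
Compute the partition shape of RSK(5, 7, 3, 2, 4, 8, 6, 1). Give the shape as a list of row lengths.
Row-insert each entry into an empty tableau.

After inserting 5: P = [[5]].
After inserting 7: P = [[5, 7]].
After inserting 3: P = [[3, 7], [5]].
After inserting 2: P = [[2, 7], [3], [5]].
After inserting 4: P = [[2, 4], [3, 7], [5]].
After inserting 8: P = [[2, 4, 8], [3, 7], [5]].
After inserting 6: P = [[2, 4, 6], [3, 7, 8], [5]].
After inserting 1: P = [[1, 4, 6], [2, 7, 8], [3], [5]].

The final insertion tableau P = [[1, 4, 6], [2, 7, 8], [3], [5]] has shape [3, 3, 1, 1].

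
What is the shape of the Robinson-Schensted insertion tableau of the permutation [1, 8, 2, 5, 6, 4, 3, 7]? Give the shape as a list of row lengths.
Row-insert each entry into an empty tableau.

After inserting 1: P = [[1]].
After inserting 8: P = [[1, 8]].
After inserting 2: P = [[1, 2], [8]].
After inserting 5: P = [[1, 2, 5], [8]].
After inserting 6: P = [[1, 2, 5, 6], [8]].
After inserting 4: P = [[1, 2, 4, 6], [5], [8]].
After inserting 3: P = [[1, 2, 3, 6], [4], [5], [8]].
After inserting 7: P = [[1, 2, 3, 6, 7], [4], [5], [8]].

The final insertion tableau P = [[1, 2, 3, 6, 7], [4], [5], [8]] has shape [5, 1, 1, 1].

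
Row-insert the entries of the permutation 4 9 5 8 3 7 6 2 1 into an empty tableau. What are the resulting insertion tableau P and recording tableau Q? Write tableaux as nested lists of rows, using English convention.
Insert each entry of the permutation into P by Schensted row insertion, recording in Q the position of each new cell.

After inserting 4: P = [[4]].
After inserting 9: P = [[4, 9]].
After inserting 5: P = [[4, 5], [9]].
After inserting 8: P = [[4, 5, 8], [9]].
After inserting 3: P = [[3, 5, 8], [4], [9]].
After inserting 7: P = [[3, 5, 7], [4, 8], [9]].
After inserting 6: P = [[3, 5, 6], [4, 7], [8], [9]].
After inserting 2: P = [[2, 5, 6], [3, 7], [4], [8], [9]].
After inserting 1: P = [[1, 5, 6], [2, 7], [3], [4], [8], [9]].

So P = [[1, 5, 6], [2, 7], [3], [4], [8], [9]], Q = [[1, 2, 4], [3, 6], [5], [7], [8], [9]].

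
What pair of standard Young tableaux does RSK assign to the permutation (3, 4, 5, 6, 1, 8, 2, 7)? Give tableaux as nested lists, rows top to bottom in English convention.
P = [[1, 2, 5, 6, 7], [3, 4, 8]], Q = [[1, 2, 3, 4, 6], [5, 7, 8]]

Insert each entry of the permutation into P by Schensted row insertion, recording in Q the position of each new cell.

After inserting 3: P = [[3]].
After inserting 4: P = [[3, 4]].
After inserting 5: P = [[3, 4, 5]].
After inserting 6: P = [[3, 4, 5, 6]].
After inserting 1: P = [[1, 4, 5, 6], [3]].
After inserting 8: P = [[1, 4, 5, 6, 8], [3]].
After inserting 2: P = [[1, 2, 5, 6, 8], [3, 4]].
After inserting 7: P = [[1, 2, 5, 6, 7], [3, 4, 8]].

So P = [[1, 2, 5, 6, 7], [3, 4, 8]], Q = [[1, 2, 3, 4, 6], [5, 7, 8]].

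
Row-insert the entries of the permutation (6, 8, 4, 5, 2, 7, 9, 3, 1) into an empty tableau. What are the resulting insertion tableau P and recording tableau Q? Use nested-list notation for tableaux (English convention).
P = [[1, 3, 7, 9], [2, 5], [4, 8], [6]], Q = [[1, 2, 6, 7], [3, 4], [5, 8], [9]]

Insert each entry of the permutation into P by Schensted row insertion, recording in Q the position of each new cell.

Insert 6: appended to row 1. P = [[6]], Q = [[1]].
Insert 8: appended to row 1. P = [[6, 8]], Q = [[1, 2]].
Insert 4: 4 bumps 6 from row 1; 6 starts row 2. P = [[4, 8], [6]], Q = [[1, 2], [3]].
Insert 5: 5 bumps 8 from row 1; 8 appends to row 2. P = [[4, 5], [6, 8]], Q = [[1, 2], [3, 4]].
Insert 2: 2 bumps 4 from row 1; 4 bumps 6 from row 2; 6 starts row 3. P = [[2, 5], [4, 8], [6]], Q = [[1, 2], [3, 4], [5]].
Insert 7: appended to row 1. P = [[2, 5, 7], [4, 8], [6]], Q = [[1, 2, 6], [3, 4], [5]].
Insert 9: appended to row 1. P = [[2, 5, 7, 9], [4, 8], [6]], Q = [[1, 2, 6, 7], [3, 4], [5]].
Insert 3: 3 bumps 5 from row 1; 5 bumps 8 from row 2; 8 appends to row 3. P = [[2, 3, 7, 9], [4, 5], [6, 8]], Q = [[1, 2, 6, 7], [3, 4], [5, 8]].
Insert 1: 1 bumps 2 from row 1; 2 bumps 4 from row 2; 4 bumps 6 from row 3; 6 starts row 4. P = [[1, 3, 7, 9], [2, 5], [4, 8], [6]], Q = [[1, 2, 6, 7], [3, 4], [5, 8], [9]].

So P = [[1, 3, 7, 9], [2, 5], [4, 8], [6]], Q = [[1, 2, 6, 7], [3, 4], [5, 8], [9]].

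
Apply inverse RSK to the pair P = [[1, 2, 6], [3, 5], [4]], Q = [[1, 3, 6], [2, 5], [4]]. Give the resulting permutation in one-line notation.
4 3 5 1 2 6

Reverse the RSK construction: for i from n down to 1, find the cell of Q containing i, remove the entry at that cell from P, and reverse-bump it up through P; the value ejected from row 1 is w(i).

Step i=6: Q has 6 at row 1, column 3; remove that cell from P, ejecting 6. So w(6) = 6. P is now [[1, 2], [3, 5], [4]].
Step i=5: Q has 5 at row 2, column 2; remove 5 from row 2 of P and reverse-bump: 5 enters row 1 and ejects 2. So w(5) = 2. P is now [[1, 5], [3], [4]].
Step i=4: Q has 4 at row 3, column 1; remove 4 from row 3 of P and reverse-bump: 4 enters row 2 and ejects 3; 3 enters row 1 and ejects 1. So w(4) = 1. P is now [[3, 5], [4]].
Step i=3: Q has 3 at row 1, column 2; remove that cell from P, ejecting 5. So w(3) = 5. P is now [[3], [4]].
Step i=2: Q has 2 at row 2, column 1; remove 4 from row 2 of P and reverse-bump: 4 enters row 1 and ejects 3. So w(2) = 3. P is now [[4]].
Step i=1: Q has 1 at row 1, column 1; remove that cell from P, ejecting 4. So w(1) = 4. P is now [].

So w = 4 3 5 1 2 6.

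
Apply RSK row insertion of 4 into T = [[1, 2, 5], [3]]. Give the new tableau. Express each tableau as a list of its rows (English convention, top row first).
[[1, 2, 4], [3, 5]]

In row 1, 4 replaces 5 (the leftmost entry greater than 4); 5 is bumped to row 2. 5 is appended to row 2. The new tableau is [[1, 2, 4], [3, 5]].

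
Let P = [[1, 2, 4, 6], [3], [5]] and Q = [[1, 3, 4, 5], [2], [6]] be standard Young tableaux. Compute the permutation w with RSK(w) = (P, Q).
5 1 3 4 6 2

Reverse the RSK construction: for i from n down to 1, find the cell of Q containing i, remove the entry at that cell from P, and reverse-bump it up through P; the value ejected from row 1 is w(i).

Step i=6: Q has 6 at row 3, column 1; remove 5 from row 3 of P and reverse-bump: 5 enters row 2 and ejects 3; 3 enters row 1 and ejects 2. So w(6) = 2. P is now [[1, 3, 4, 6], [5]].
Step i=5: Q has 5 at row 1, column 4; remove that cell from P, ejecting 6. So w(5) = 6. P is now [[1, 3, 4], [5]].
Step i=4: Q has 4 at row 1, column 3; remove that cell from P, ejecting 4. So w(4) = 4. P is now [[1, 3], [5]].
Step i=3: Q has 3 at row 1, column 2; remove that cell from P, ejecting 3. So w(3) = 3. P is now [[1], [5]].
Step i=2: Q has 2 at row 2, column 1; remove 5 from row 2 of P and reverse-bump: 5 enters row 1 and ejects 1. So w(2) = 1. P is now [[5]].
Step i=1: Q has 1 at row 1, column 1; remove that cell from P, ejecting 5. So w(1) = 5. P is now [].

So w = 5 1 3 4 6 2.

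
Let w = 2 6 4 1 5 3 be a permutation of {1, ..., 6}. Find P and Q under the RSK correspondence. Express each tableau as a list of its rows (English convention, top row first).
Insert each entry of the permutation into P by Schensted row insertion, recording in Q the position of each new cell.

Insert 2: appended to row 1. P = [[2]].
Insert 6: appended to row 1. P = [[2, 6]].
Insert 4: 4 bumps 6 from row 1; 6 starts row 2. P = [[2, 4], [6]].
Insert 1: 1 bumps 2 from row 1; 2 bumps 6 from row 2; 6 starts row 3. P = [[1, 4], [2], [6]].
Insert 5: appended to row 1. P = [[1, 4, 5], [2], [6]].
Insert 3: 3 bumps 4 from row 1; 4 appends to row 2. P = [[1, 3, 5], [2, 4], [6]].

So P = [[1, 3, 5], [2, 4], [6]], Q = [[1, 2, 5], [3, 6], [4]].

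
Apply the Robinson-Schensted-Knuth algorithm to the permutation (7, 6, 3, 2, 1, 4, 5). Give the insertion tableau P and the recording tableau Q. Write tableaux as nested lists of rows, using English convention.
Insert each entry of the permutation into P by Schensted row insertion, recording in Q the position of each new cell.

Insert 7: appended to row 1. P = [[7]].
Insert 6: 6 bumps 7 from row 1; 7 starts row 2. P = [[6], [7]].
Insert 3: 3 bumps 6 from row 1; 6 bumps 7 from row 2; 7 starts row 3. P = [[3], [6], [7]].
Insert 2: 2 bumps 3 from row 1; 3 bumps 6 from row 2; 6 bumps 7 from row 3; 7 starts row 4. P = [[2], [3], [6], [7]].
Insert 1: 1 bumps 2 from row 1; 2 bumps 3 from row 2; 3 bumps 6 from row 3; 6 bumps 7 from row 4; 7 starts row 5. P = [[1], [2], [3], [6], [7]].
Insert 4: appended to row 1. P = [[1, 4], [2], [3], [6], [7]].
Insert 5: appended to row 1. P = [[1, 4, 5], [2], [3], [6], [7]].

So P = [[1, 4, 5], [2], [3], [6], [7]], Q = [[1, 6, 7], [2], [3], [4], [5]].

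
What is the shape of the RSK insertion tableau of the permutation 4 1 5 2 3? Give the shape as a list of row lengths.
[3, 2]

Row-insert each entry into an empty tableau.

After inserting 4: P = [[4]].
After inserting 1: P = [[1], [4]].
After inserting 5: P = [[1, 5], [4]].
After inserting 2: P = [[1, 2], [4, 5]].
After inserting 3: P = [[1, 2, 3], [4, 5]].

The final insertion tableau P = [[1, 2, 3], [4, 5]] has shape [3, 2].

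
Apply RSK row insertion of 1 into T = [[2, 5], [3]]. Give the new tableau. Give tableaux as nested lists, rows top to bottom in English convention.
[[1, 5], [2], [3]]

In row 1, 1 replaces 2 (the leftmost entry greater than 1); 2 is bumped to row 2. In row 2, 2 replaces 3 (the leftmost entry greater than 2); 3 is bumped to row 3. 3 starts a new row 3. The new tableau is [[1, 5], [2], [3]].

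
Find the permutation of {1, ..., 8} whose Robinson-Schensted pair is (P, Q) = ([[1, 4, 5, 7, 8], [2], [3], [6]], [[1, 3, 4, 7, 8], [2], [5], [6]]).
Reverse RSK: for i = n, n-1, ..., 1, locate i in Q, remove the corresponding corner cell from P, and reverse-bump its entry up through P; the value ejected from row 1 is w(i).

So w = 6 3 4 5 2 1 7 8.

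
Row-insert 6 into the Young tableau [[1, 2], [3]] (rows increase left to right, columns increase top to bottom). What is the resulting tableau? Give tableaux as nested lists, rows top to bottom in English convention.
6 is larger than every entry of row 1, so it is appended to row 1. The new tableau is [[1, 2, 6], [3]].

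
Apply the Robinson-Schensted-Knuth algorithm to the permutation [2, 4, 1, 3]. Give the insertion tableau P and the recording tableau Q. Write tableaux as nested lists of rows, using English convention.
P = [[1, 3], [2, 4]], Q = [[1, 2], [3, 4]]

Insert each entry of the permutation into P by Schensted row insertion, recording in Q the position of each new cell.

After inserting 2: P = [[2]].
After inserting 4: P = [[2, 4]].
After inserting 1: P = [[1, 4], [2]].
After inserting 3: P = [[1, 3], [2, 4]].

So P = [[1, 3], [2, 4]], Q = [[1, 2], [3, 4]].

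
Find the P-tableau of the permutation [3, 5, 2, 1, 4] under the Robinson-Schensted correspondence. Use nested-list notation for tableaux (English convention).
Insert 3: appended to row 1. P = [[3]].
Insert 5: appended to row 1. P = [[3, 5]].
Insert 2: 2 bumps 3 from row 1; 3 starts row 2. P = [[2, 5], [3]].
Insert 1: 1 bumps 2 from row 1; 2 bumps 3 from row 2; 3 starts row 3. P = [[1, 5], [2], [3]].
Insert 4: 4 bumps 5 from row 1; 5 appends to row 2. P = [[1, 4], [2, 5], [3]].

So P = [[1, 4], [2, 5], [3]].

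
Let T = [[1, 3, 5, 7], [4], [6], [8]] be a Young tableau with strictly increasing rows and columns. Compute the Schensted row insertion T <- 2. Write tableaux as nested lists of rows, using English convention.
[[1, 2, 5, 7], [3], [4], [6], [8]]

In row 1, 2 replaces 3 (the leftmost entry greater than 2); 3 is bumped to row 2. In row 2, 3 replaces 4 (the leftmost entry greater than 3); 4 is bumped to row 3. In row 3, 4 replaces 6 (the leftmost entry greater than 4); 6 is bumped to row 4. In row 4, 6 replaces 8 (the leftmost entry greater than 6); 8 is bumped to row 5. 8 starts a new row 5. The new tableau is [[1, 2, 5, 7], [3], [4], [6], [8]].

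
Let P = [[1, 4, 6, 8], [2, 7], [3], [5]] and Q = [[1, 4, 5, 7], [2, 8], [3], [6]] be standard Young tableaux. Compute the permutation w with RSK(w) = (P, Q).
5 3 2 4 7 1 8 6

Reverse the RSK construction: for i from n down to 1, find the cell of Q containing i, remove the entry at that cell from P, and reverse-bump it up through P; the value ejected from row 1 is w(i).

Step i=8: Q has 8 at row 2, column 2; remove 7 from row 2 of P and reverse-bump: 7 enters row 1 and ejects 6. So w(8) = 6. P is now [[1, 4, 7, 8], [2], [3], [5]].
Step i=7: Q has 7 at row 1, column 4; remove that cell from P, ejecting 8. So w(7) = 8. P is now [[1, 4, 7], [2], [3], [5]].
Step i=6: Q has 6 at row 4, column 1; remove 5 from row 4 of P and reverse-bump: 5 enters row 3 and ejects 3; 3 enters row 2 and ejects 2; 2 enters row 1 and ejects 1. So w(6) = 1. P is now [[2, 4, 7], [3], [5]].
Step i=5: Q has 5 at row 1, column 3; remove that cell from P, ejecting 7. So w(5) = 7. P is now [[2, 4], [3], [5]].
Step i=4: Q has 4 at row 1, column 2; remove that cell from P, ejecting 4. So w(4) = 4. P is now [[2], [3], [5]].
Step i=3: Q has 3 at row 3, column 1; remove 5 from row 3 of P and reverse-bump: 5 enters row 2 and ejects 3; 3 enters row 1 and ejects 2. So w(3) = 2. P is now [[3], [5]].
Step i=2: Q has 2 at row 2, column 1; remove 5 from row 2 of P and reverse-bump: 5 enters row 1 and ejects 3. So w(2) = 3. P is now [[5]].
Step i=1: Q has 1 at row 1, column 1; remove that cell from P, ejecting 5. So w(1) = 5. P is now [].

So w = 5 3 2 4 7 1 8 6.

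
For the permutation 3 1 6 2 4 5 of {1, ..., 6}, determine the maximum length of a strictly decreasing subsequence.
2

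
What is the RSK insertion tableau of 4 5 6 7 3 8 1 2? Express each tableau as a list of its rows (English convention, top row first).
After inserting 4: P = [[4]].
After inserting 5: P = [[4, 5]].
After inserting 6: P = [[4, 5, 6]].
After inserting 7: P = [[4, 5, 6, 7]].
After inserting 3: P = [[3, 5, 6, 7], [4]].
After inserting 8: P = [[3, 5, 6, 7, 8], [4]].
After inserting 1: P = [[1, 5, 6, 7, 8], [3], [4]].
After inserting 2: P = [[1, 2, 6, 7, 8], [3, 5], [4]].

So P = [[1, 2, 6, 7, 8], [3, 5], [4]].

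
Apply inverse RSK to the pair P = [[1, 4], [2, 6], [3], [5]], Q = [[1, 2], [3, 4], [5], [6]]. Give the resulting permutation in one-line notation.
Reverse the RSK construction: for i from n down to 1, find the cell of Q containing i, remove the entry at that cell from P, and reverse-bump it up through P; the value ejected from row 1 is w(i).

Step i=6: Q has 6 at row 4, column 1; remove 5 from row 4 of P and reverse-bump: 5 enters row 3 and ejects 3; 3 enters row 2 and ejects 2; 2 enters row 1 and ejects 1. So w(6) = 1. P is now [[2, 4], [3, 6], [5]].
Step i=5: Q has 5 at row 3, column 1; remove 5 from row 3 of P and reverse-bump: 5 enters row 2 and ejects 3; 3 enters row 1 and ejects 2. So w(5) = 2. P is now [[3, 4], [5, 6]].
Step i=4: Q has 4 at row 2, column 2; remove 6 from row 2 of P and reverse-bump: 6 enters row 1 and ejects 4. So w(4) = 4. P is now [[3, 6], [5]].
Step i=3: Q has 3 at row 2, column 1; remove 5 from row 2 of P and reverse-bump: 5 enters row 1 and ejects 3. So w(3) = 3. P is now [[5, 6]].
Step i=2: Q has 2 at row 1, column 2; remove that cell from P, ejecting 6. So w(2) = 6. P is now [[5]].
Step i=1: Q has 1 at row 1, column 1; remove that cell from P, ejecting 5. So w(1) = 5. P is now [].

So w = 5 6 3 4 2 1.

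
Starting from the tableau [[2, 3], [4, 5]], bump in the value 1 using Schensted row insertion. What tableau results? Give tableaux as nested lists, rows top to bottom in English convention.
[[1, 3], [2, 5], [4]]

In row 1, 1 replaces 2 (the leftmost entry greater than 1); 2 is bumped to row 2. In row 2, 2 replaces 4 (the leftmost entry greater than 2); 4 is bumped to row 3. 4 starts a new row 3. The new tableau is [[1, 3], [2, 5], [4]].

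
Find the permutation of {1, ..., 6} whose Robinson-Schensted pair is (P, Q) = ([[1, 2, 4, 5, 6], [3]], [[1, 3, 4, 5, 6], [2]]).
3 1 2 4 5 6

Reverse the RSK construction: for i from n down to 1, find the cell of Q containing i, remove the entry at that cell from P, and reverse-bump it up through P; the value ejected from row 1 is w(i).

Step i=6: Q has 6 at row 1, column 5; remove that cell from P, ejecting 6. So w(6) = 6. P is now [[1, 2, 4, 5], [3]].
Step i=5: Q has 5 at row 1, column 4; remove that cell from P, ejecting 5. So w(5) = 5. P is now [[1, 2, 4], [3]].
Step i=4: Q has 4 at row 1, column 3; remove that cell from P, ejecting 4. So w(4) = 4. P is now [[1, 2], [3]].
Step i=3: Q has 3 at row 1, column 2; remove that cell from P, ejecting 2. So w(3) = 2. P is now [[1], [3]].
Step i=2: Q has 2 at row 2, column 1; remove 3 from row 2 of P and reverse-bump: 3 enters row 1 and ejects 1. So w(2) = 1. P is now [[3]].
Step i=1: Q has 1 at row 1, column 1; remove that cell from P, ejecting 3. So w(1) = 3. P is now [].

So w = 3 1 2 4 5 6.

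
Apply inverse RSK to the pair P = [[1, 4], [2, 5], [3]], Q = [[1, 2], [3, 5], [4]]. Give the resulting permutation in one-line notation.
3 5 2 1 4

Reverse the RSK construction: for i from n down to 1, find the cell of Q containing i, remove the entry at that cell from P, and reverse-bump it up through P; the value ejected from row 1 is w(i).

Step i=5: Q has 5 at row 2, column 2; remove 5 from row 2 of P and reverse-bump: 5 enters row 1 and ejects 4. So w(5) = 4. P is now [[1, 5], [2], [3]].
Step i=4: Q has 4 at row 3, column 1; remove 3 from row 3 of P and reverse-bump: 3 enters row 2 and ejects 2; 2 enters row 1 and ejects 1. So w(4) = 1. P is now [[2, 5], [3]].
Step i=3: Q has 3 at row 2, column 1; remove 3 from row 2 of P and reverse-bump: 3 enters row 1 and ejects 2. So w(3) = 2. P is now [[3, 5]].
Step i=2: Q has 2 at row 1, column 2; remove that cell from P, ejecting 5. So w(2) = 5. P is now [[3]].
Step i=1: Q has 1 at row 1, column 1; remove that cell from P, ejecting 3. So w(1) = 3. P is now [].

So w = 3 5 2 1 4.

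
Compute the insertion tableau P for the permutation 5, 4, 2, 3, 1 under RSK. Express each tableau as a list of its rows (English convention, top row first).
P = [[1, 3], [2], [4], [5]]

Insert 5: appended to row 1. P = [[5]].
Insert 4: 4 bumps 5 from row 1; 5 starts row 2. P = [[4], [5]].
Insert 2: 2 bumps 4 from row 1; 4 bumps 5 from row 2; 5 starts row 3. P = [[2], [4], [5]].
Insert 3: appended to row 1. P = [[2, 3], [4], [5]].
Insert 1: 1 bumps 2 from row 1; 2 bumps 4 from row 2; 4 bumps 5 from row 3; 5 starts row 4. P = [[1, 3], [2], [4], [5]].

So P = [[1, 3], [2], [4], [5]].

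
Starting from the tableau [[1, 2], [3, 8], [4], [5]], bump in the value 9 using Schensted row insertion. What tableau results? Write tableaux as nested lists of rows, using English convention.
[[1, 2, 9], [3, 8], [4], [5]]

9 is larger than every entry of row 1, so it is appended to row 1. The new tableau is [[1, 2, 9], [3, 8], [4], [5]].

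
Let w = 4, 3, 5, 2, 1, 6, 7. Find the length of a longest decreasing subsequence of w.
4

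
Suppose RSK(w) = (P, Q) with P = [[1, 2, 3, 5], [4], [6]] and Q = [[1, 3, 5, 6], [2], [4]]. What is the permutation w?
6 1 4 2 3 5

Reverse the RSK construction: for i from n down to 1, find the cell of Q containing i, remove the entry at that cell from P, and reverse-bump it up through P; the value ejected from row 1 is w(i).

Step i=6: Q has 6 at row 1, column 4; remove that cell from P, ejecting 5. So w(6) = 5. P is now [[1, 2, 3], [4], [6]].
Step i=5: Q has 5 at row 1, column 3; remove that cell from P, ejecting 3. So w(5) = 3. P is now [[1, 2], [4], [6]].
Step i=4: Q has 4 at row 3, column 1; remove 6 from row 3 of P and reverse-bump: 6 enters row 2 and ejects 4; 4 enters row 1 and ejects 2. So w(4) = 2. P is now [[1, 4], [6]].
Step i=3: Q has 3 at row 1, column 2; remove that cell from P, ejecting 4. So w(3) = 4. P is now [[1], [6]].
Step i=2: Q has 2 at row 2, column 1; remove 6 from row 2 of P and reverse-bump: 6 enters row 1 and ejects 1. So w(2) = 1. P is now [[6]].
Step i=1: Q has 1 at row 1, column 1; remove that cell from P, ejecting 6. So w(1) = 6. P is now [].

So w = 6 1 4 2 3 5.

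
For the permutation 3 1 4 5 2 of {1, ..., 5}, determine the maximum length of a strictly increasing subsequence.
3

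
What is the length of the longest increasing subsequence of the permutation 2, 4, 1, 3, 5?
3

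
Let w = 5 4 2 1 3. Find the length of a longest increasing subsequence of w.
2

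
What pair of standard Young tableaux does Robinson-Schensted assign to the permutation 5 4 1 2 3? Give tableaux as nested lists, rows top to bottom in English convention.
P = [[1, 2, 3], [4], [5]], Q = [[1, 4, 5], [2], [3]]

Insert each entry of the permutation into P by Schensted row insertion, recording in Q the position of each new cell.

Insert 5: appended to row 1. P = [[5]], Q = [[1]].
Insert 4: 4 bumps 5 from row 1; 5 starts row 2. P = [[4], [5]], Q = [[1], [2]].
Insert 1: 1 bumps 4 from row 1; 4 bumps 5 from row 2; 5 starts row 3. P = [[1], [4], [5]], Q = [[1], [2], [3]].
Insert 2: appended to row 1. P = [[1, 2], [4], [5]], Q = [[1, 4], [2], [3]].
Insert 3: appended to row 1. P = [[1, 2, 3], [4], [5]], Q = [[1, 4, 5], [2], [3]].

So P = [[1, 2, 3], [4], [5]], Q = [[1, 4, 5], [2], [3]].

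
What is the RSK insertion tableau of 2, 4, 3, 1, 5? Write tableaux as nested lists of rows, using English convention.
P = [[1, 3, 5], [2], [4]]

Insert 2: appended to row 1. P = [[2]].
Insert 4: appended to row 1. P = [[2, 4]].
Insert 3: 3 bumps 4 from row 1; 4 starts row 2. P = [[2, 3], [4]].
Insert 1: 1 bumps 2 from row 1; 2 bumps 4 from row 2; 4 starts row 3. P = [[1, 3], [2], [4]].
Insert 5: appended to row 1. P = [[1, 3, 5], [2], [4]].

So P = [[1, 3, 5], [2], [4]].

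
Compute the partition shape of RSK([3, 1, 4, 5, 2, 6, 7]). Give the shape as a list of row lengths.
[5, 2]

Row-insert each entry into an empty tableau.

After inserting 3: P = [[3]].
After inserting 1: P = [[1], [3]].
After inserting 4: P = [[1, 4], [3]].
After inserting 5: P = [[1, 4, 5], [3]].
After inserting 2: P = [[1, 2, 5], [3, 4]].
After inserting 6: P = [[1, 2, 5, 6], [3, 4]].
After inserting 7: P = [[1, 2, 5, 6, 7], [3, 4]].

The final insertion tableau P = [[1, 2, 5, 6, 7], [3, 4]] has shape [5, 2].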